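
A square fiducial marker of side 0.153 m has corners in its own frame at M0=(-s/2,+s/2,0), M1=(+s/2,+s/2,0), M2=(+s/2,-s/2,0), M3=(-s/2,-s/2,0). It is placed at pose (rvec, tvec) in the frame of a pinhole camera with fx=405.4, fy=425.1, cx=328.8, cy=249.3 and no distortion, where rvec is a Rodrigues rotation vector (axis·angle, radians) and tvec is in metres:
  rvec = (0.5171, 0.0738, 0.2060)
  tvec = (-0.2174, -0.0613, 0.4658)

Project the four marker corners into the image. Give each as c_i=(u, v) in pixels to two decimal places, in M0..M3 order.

Intrinsics K: fx=405.4, fy=425.1, cx=328.8, cy=249.3
Marker side s = 0.153 m; corners in marker frame (Z=0):
  M0 = (-0.0765, +0.0765, 0)
  M1 = (+0.0765, +0.0765, 0)
  M2 = (+0.0765, -0.0765, 0)
  M3 = (-0.0765, -0.0765, 0)
rvec = (0.5171, 0.0738, 0.2060), |rvec| = θ = 0.56149 rad = 32.171°
Rodrigues: sinθ=0.53245, 1−cosθ=0.15354; R = I + sinθ·[k]× + (1−cosθ)·[k]×²:
    [+0.97668 -0.17676 +0.12186]
    [+0.21393 +0.84911 -0.48295]
    [-0.01811 +0.49776 +0.86713]
t = (-0.2174, -0.0613, 0.4658) m
M0: Pc = R·M0+t = (-0.30564, -0.01271, +0.50526); u = 405.4·(-0.30564)/0.50526 + 328.8 = 83.5701, v = 425.1·(-0.01271)/0.50526 + 249.3 = 238.6078
M1: Pc = R·M1+t = (-0.15621, +0.02002, +0.50249); u = 405.4·(-0.15621)/0.50249 + 328.8 = 202.7766, v = 425.1·(+0.02002)/0.50249 + 249.3 = 266.2389
M2: Pc = R·M2+t = (-0.12916, -0.10989, +0.42634); u = 405.4·(-0.12916)/0.42634 + 328.8 = 205.9811, v = 425.1·(-0.10989)/0.42634 + 249.3 = 139.7272
M3: Pc = R·M3+t = (-0.27859, -0.14262, +0.42911); u = 405.4·(-0.27859)/0.42911 + 328.8 = 65.5974, v = 425.1·(-0.14262)/0.42911 + 249.3 = 108.0089

c0=(83.57, 238.61) c1=(202.78, 266.24) c2=(205.98, 139.73) c3=(65.60, 108.01)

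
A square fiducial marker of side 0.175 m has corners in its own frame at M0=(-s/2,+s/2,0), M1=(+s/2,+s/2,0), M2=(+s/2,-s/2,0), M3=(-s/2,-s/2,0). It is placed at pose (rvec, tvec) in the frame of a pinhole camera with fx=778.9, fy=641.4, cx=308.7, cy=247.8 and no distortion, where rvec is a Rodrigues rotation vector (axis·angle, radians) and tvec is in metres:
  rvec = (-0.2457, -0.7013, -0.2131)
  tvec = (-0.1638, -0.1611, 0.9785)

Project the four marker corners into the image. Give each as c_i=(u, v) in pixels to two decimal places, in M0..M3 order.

c0=(132.85, 199.52) c1=(251.86, 192.82) c2=(217.64, 92.62) c3=(97.77, 86.76)

Intrinsics K: fx=778.9, fy=641.4, cx=308.7, cy=247.8
Marker side s = 0.175 m; corners in marker frame (Z=0):
  M0 = (-0.0875, +0.0875, 0)
  M1 = (+0.0875, +0.0875, 0)
  M2 = (+0.0875, -0.0875, 0)
  M3 = (-0.0875, -0.0875, 0)
rvec = (-0.2457, -0.7013, -0.2131), |rvec| = θ = 0.77305 rad = 44.292°
Rodrigues: sinθ=0.69832, 1−cosθ=0.28421; R = I + sinθ·[k]× + (1−cosθ)·[k]×²:
    [+0.74450 +0.27445 -0.60861]
    [-0.11055 +0.94969 +0.29302]
    [+0.65841 -0.15087 +0.73738]
t = (-0.1638, -0.1611, 0.9785) m
M0: Pc = R·M0+t = (-0.20493, -0.06833, +0.90769); u = 778.9·(-0.20493)/0.90769 + 308.7 = 132.8473, v = 641.4·(-0.06833)/0.90769 + 247.8 = 199.5169
M1: Pc = R·M1+t = (-0.07464, -0.08768, +1.02291); u = 778.9·(-0.07464)/1.02291 + 308.7 = 251.8633, v = 641.4·(-0.08768)/1.02291 + 247.8 = 192.8246
M2: Pc = R·M2+t = (-0.12267, -0.25387, +1.04931); u = 778.9·(-0.12267)/1.04931 + 308.7 = 217.6420, v = 641.4·(-0.25387)/1.04931 + 247.8 = 92.6192
M3: Pc = R·M3+t = (-0.25296, -0.23452, +0.93409); u = 778.9·(-0.25296)/0.93409 + 308.7 = 97.7688, v = 641.4·(-0.23452)/0.93409 + 247.8 = 86.7619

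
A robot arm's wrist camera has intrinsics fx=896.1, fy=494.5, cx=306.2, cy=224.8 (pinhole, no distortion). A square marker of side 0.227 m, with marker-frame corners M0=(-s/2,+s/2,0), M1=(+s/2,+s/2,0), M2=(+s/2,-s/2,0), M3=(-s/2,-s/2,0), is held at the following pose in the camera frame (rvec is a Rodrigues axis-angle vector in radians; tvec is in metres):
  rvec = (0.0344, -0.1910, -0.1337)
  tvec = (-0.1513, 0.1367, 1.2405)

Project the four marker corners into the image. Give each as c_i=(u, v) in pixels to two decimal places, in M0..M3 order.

Intrinsics K: fx=896.1, fy=494.5, cx=306.2, cy=224.8
Marker side s = 0.227 m; corners in marker frame (Z=0):
  M0 = (-0.1135, +0.1135, 0)
  M1 = (+0.1135, +0.1135, 0)
  M2 = (+0.1135, -0.1135, 0)
  M3 = (-0.1135, -0.1135, 0)
rvec = (0.0344, -0.1910, -0.1337), |rvec| = θ = 0.23567 rad = 13.503°
Rodrigues: sinθ=0.23349, 1−cosθ=0.02764; R = I + sinθ·[k]× + (1−cosθ)·[k]×²:
    [+0.97295 +0.12920 -0.19153]
    [-0.13574 +0.99051 -0.02137]
    [+0.18695 +0.04679 +0.98125]
t = (-0.1513, 0.1367, 1.2405) m
M0: Pc = R·M0+t = (-0.24707, +0.26453, +1.22459); u = 896.1·(-0.24707)/1.22459 + 306.2 = 125.4087, v = 494.5·(+0.26453)/1.22459 + 224.8 = 331.6191
M1: Pc = R·M1+t = (-0.02621, +0.23372, +1.26703); u = 896.1·(-0.02621)/1.26703 + 306.2 = 287.6654, v = 494.5·(+0.23372)/1.26703 + 224.8 = 316.0159
M2: Pc = R·M2+t = (-0.05553, +0.00887, +1.25641); u = 896.1·(-0.05553)/1.25641 + 306.2 = 266.5917, v = 494.5·(+0.00887)/1.25641 + 224.8 = 228.2913
M3: Pc = R·M3+t = (-0.27639, +0.03968, +1.21397); u = 896.1·(-0.27639)/1.21397 + 306.2 = 102.1786, v = 494.5·(+0.03968)/1.21397 + 224.8 = 240.9644

c0=(125.41, 331.62) c1=(287.67, 316.02) c2=(266.59, 228.29) c3=(102.18, 240.96)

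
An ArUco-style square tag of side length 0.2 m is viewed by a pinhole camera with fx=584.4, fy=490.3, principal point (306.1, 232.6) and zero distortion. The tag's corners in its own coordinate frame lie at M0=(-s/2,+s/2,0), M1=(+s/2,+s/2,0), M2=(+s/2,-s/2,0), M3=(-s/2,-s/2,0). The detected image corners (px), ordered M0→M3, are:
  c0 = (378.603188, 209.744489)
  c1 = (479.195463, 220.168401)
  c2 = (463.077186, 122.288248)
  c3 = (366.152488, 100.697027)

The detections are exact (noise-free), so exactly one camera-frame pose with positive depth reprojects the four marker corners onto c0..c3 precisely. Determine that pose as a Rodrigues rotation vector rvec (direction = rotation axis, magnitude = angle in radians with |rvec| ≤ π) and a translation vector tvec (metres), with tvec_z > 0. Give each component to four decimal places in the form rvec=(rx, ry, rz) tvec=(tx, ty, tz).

Intrinsics K: fx=584.4, fy=490.3, cx=306.1, cy=232.6
Marker side s = 0.2 m; corners in marker frame (Z=0):
  M0 = (-0.1000, +0.1000, 0)
  M1 = (+0.1000, +0.1000, 0)
  M2 = (+0.1000, -0.1000, 0)
  M3 = (-0.1000, -0.1000, 0)
Detected image corners:
  c0 = (378.603188, 209.744489) px
  c1 = (479.195463, 220.168401) px
  c2 = (463.077186, 122.288248) px
  c3 = (366.152488, 100.697027) px
Planar DLT: solve 8×8 A·h = b for H (H[2,2]=1):
  H  [+738.75956 -41.82604 +424.43536]
  H  [+175.69166 +471.66114 +162.29427]
  H  [+0.58141 -0.26978 +1.00000]
B = K⁻¹H; ‖b₁‖=1.125023, ‖b₂‖=1.125023; λ = 2/(‖b₁‖+‖b₂‖) = 0.888871, sign → tz>0 ⇒ λ=+0.888871
r₁ = λ·B[:,0] = (+0.85296,+0.07334,+0.51680); r₂ = λ·B[:,1] = (+0.06199,+0.96884,-0.23980)
r₃ = r₁×r₂ = (-0.51828,+0.23657,+0.82184); SVD([r₁ r₂ r₃]) → R = UVᵀ:
  R  [+0.85296 +0.06199 -0.51828]
  R  [+0.07334 +0.96884 +0.23657]
  R  [+0.51680 -0.23980 +0.82184]
t = (+0.17999, -0.12746, +0.88887) m
tr R = 2.643636; θ = arccos((tr R − 1)/2) = 0.606201 rad = 34.733°
axis k = ((R−Rᵀ)₃₂, (R−Rᵀ)₁₃, (R−Rᵀ)₂₁) / (2 sinθ) = (-0.418054, -0.908367, +0.009966)
rvec = θ·k = (-0.253425, -0.550653, +0.006041)

rvec=(-0.2534, -0.5507, 0.0060) tvec=(0.1800, -0.1275, 0.8889)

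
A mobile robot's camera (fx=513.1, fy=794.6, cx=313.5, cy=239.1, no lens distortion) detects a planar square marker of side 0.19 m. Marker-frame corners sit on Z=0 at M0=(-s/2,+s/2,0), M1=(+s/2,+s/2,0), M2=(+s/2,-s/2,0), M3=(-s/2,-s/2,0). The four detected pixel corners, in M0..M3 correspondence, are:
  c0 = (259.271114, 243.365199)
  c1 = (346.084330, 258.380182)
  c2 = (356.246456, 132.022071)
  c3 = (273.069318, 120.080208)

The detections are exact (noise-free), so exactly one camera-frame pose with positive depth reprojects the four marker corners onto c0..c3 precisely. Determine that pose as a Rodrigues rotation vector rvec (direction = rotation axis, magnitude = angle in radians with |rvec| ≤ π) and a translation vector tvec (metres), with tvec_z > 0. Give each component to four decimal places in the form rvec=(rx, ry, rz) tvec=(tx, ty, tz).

rvec=(-0.2826, 0.1017, 0.1247) tvec=(-0.0113, -0.0742, 1.1316)

Intrinsics K: fx=513.1, fy=794.6, cx=313.5, cy=239.1
Marker side s = 0.19 m; corners in marker frame (Z=0):
  M0 = (-0.0950, +0.0950, 0)
  M1 = (+0.0950, +0.0950, 0)
  M2 = (+0.0950, -0.0950, 0)
  M3 = (-0.0950, -0.0950, 0)
Detected image corners:
  c0 = (259.271114, 243.365199) px
  c1 = (346.084330, 258.380182) px
  c2 = (356.246456, 132.022071) px
  c3 = (273.069318, 120.080208) px
Planar DLT: solve 8×8 A·h = b for H (H[2,2]=1):
  H  [+415.11976 -137.15763 +308.38563]
  H  [+51.21351 +611.68799 +186.97392]
  H  [-0.10369 -0.23977 +1.00000]
B = K⁻¹H; ‖b₁‖=0.883728, ‖b₂‖=0.883728; λ = 2/(‖b₁‖+‖b₂‖) = 1.131570, sign → tz>0 ⇒ λ=+1.131570
r₁ = λ·B[:,0] = (+0.98718,+0.10824,-0.11733); r₂ = λ·B[:,1] = (-0.13671,+0.95273,-0.27132)
r₃ = r₁×r₂ = (+0.08242,+0.28388,+0.95531); SVD([r₁ r₂ r₃]) → R = UVᵀ:
  R  [+0.98718 -0.13671 +0.08242]
  R  [+0.10824 +0.95273 +0.28388]
  R  [-0.11733 -0.27132 +0.95531]
t = (-0.01128, -0.07423, +1.13157) m
tr R = 2.895219; θ = arccos((tr R − 1)/2) = 0.325129 rad = 18.628°
axis k = ((R−Rᵀ)₃₂, (R−Rᵀ)₁₃, (R−Rᵀ)₂₁) / (2 sinθ) = (-0.869044, +0.312664, +0.383410)
rvec = θ·k = (-0.282551, +0.101656, +0.124658)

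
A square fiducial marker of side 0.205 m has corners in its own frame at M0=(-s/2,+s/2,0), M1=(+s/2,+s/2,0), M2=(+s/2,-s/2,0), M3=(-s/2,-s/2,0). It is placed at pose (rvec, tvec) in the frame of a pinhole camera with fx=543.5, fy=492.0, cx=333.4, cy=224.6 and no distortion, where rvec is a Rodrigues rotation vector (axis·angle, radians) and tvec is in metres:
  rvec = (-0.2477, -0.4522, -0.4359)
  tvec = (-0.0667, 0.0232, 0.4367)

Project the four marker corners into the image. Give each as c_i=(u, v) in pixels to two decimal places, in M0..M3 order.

Intrinsics K: fx=543.5, fy=492.0, cx=333.4, cy=224.6
Marker side s = 0.205 m; corners in marker frame (Z=0):
  M0 = (-0.1025, +0.1025, 0)
  M1 = (+0.1025, +0.1025, 0)
  M2 = (+0.1025, -0.1025, 0)
  M3 = (-0.1025, -0.1025, 0)
rvec = (-0.2477, -0.4522, -0.4359), |rvec| = θ = 0.67517 rad = 38.684°
Rodrigues: sinθ=0.62503, 1−cosθ=0.21940; R = I + sinθ·[k]× + (1−cosθ)·[k]×²:
    [+0.81013 +0.45744 -0.36665]
    [-0.34962 +0.87902 +0.32417]
    [+0.47059 -0.13444 +0.87205]
t = (-0.0667, 0.0232, 0.4367) m
M0: Pc = R·M0+t = (-0.10285, +0.14914, +0.37469); u = 543.5·(-0.10285)/0.37469 + 333.4 = 184.2092, v = 492.0·(+0.14914)/0.37469 + 224.6 = 420.4302
M1: Pc = R·M1+t = (+0.06323, +0.07746, +0.47116); u = 543.5·(+0.06323)/0.47116 + 333.4 = 406.3343, v = 492.0·(+0.07746)/0.47116 + 224.6 = 305.4907
M2: Pc = R·M2+t = (-0.03055, -0.10274, +0.49871); u = 543.5·(-0.03055)/0.49871 + 333.4 = 300.1078, v = 492.0·(-0.10274)/0.49871 + 224.6 = 123.2476
M3: Pc = R·M3+t = (-0.19663, -0.03106, +0.40224); u = 543.5·(-0.19663)/0.40224 + 333.4 = 67.7252, v = 492.0·(-0.03106)/0.40224 + 224.6 = 186.6050

c0=(184.21, 420.43) c1=(406.33, 305.49) c2=(300.11, 123.25) c3=(67.73, 186.61)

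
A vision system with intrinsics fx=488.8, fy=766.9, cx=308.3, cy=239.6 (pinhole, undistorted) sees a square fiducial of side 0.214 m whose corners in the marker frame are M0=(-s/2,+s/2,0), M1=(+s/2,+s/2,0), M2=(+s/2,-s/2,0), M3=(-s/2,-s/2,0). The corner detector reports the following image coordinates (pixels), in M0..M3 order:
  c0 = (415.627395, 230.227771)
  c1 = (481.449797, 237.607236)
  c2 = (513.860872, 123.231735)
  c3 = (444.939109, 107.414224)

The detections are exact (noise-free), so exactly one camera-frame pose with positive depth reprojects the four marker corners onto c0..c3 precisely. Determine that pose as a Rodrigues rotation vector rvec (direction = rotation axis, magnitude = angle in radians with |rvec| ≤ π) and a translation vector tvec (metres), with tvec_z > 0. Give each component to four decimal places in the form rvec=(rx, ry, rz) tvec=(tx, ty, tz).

rvec=(0.5004, -0.3605, 0.1530) tvec=(0.4006, -0.1023, 1.2538)

Intrinsics K: fx=488.8, fy=766.9, cx=308.3, cy=239.6
Marker side s = 0.214 m; corners in marker frame (Z=0):
  M0 = (-0.1070, +0.1070, 0)
  M1 = (+0.1070, +0.1070, 0)
  M2 = (+0.1070, -0.1070, 0)
  M3 = (-0.1070, -0.1070, 0)
Detected image corners:
  c0 = (415.627395, 230.227771) px
  c1 = (481.449797, 237.607236) px
  c2 = (513.860872, 123.231735) px
  c3 = (444.939109, 107.414224) px
Planar DLT: solve 8×8 A·h = b for H (H[2,2]=1):
  H  [+452.85957 +18.65231 +464.46337]
  H  [+105.51125 +614.93403 +177.03556]
  H  [+0.29810 +0.35152 +1.00000]
B = K⁻¹H; ‖b₁‖=0.797591, ‖b₂‖=0.797591; λ = 2/(‖b₁‖+‖b₂‖) = 1.253776, sign → tz>0 ⇒ λ=+1.253776
r₁ = λ·B[:,0] = (+0.92585,+0.05573,+0.37375); r₂ = λ·B[:,1] = (-0.23014,+0.86764,+0.44073)
r₃ = r₁×r₂ = (-0.29972,-0.49407,+0.81613); SVD([r₁ r₂ r₃]) → R = UVᵀ:
  R  [+0.92585 -0.23014 -0.29972]
  R  [+0.05573 +0.86764 -0.49407]
  R  [+0.37375 +0.44073 +0.81613]
t = (+0.40056, -0.10228, +1.25378) m
tr R = 2.609620; θ = arccos((tr R − 1)/2) = 0.635441 rad = 36.408°
axis k = ((R−Rᵀ)₃₂, (R−Rᵀ)₁₃, (R−Rᵀ)₂₁) / (2 sinθ) = (+0.787485, -0.567340, +0.240816)
rvec = θ·k = (+0.500400, -0.360511, +0.153024)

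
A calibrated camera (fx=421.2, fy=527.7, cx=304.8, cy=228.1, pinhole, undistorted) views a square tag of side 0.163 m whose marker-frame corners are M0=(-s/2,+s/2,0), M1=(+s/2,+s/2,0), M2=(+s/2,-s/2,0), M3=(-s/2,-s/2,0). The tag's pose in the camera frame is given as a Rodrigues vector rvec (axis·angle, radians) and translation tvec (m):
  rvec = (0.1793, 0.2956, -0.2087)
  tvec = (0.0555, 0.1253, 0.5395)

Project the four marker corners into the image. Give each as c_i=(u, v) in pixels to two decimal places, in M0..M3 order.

Intrinsics K: fx=421.2, fy=527.7, cx=304.8, cy=228.1
Marker side s = 0.163 m; corners in marker frame (Z=0):
  M0 = (-0.0815, +0.0815, 0)
  M1 = (+0.0815, +0.0815, 0)
  M2 = (+0.0815, -0.0815, 0)
  M3 = (-0.0815, -0.0815, 0)
rvec = (0.1793, 0.2956, -0.2087), |rvec| = θ = 0.40384 rad = 23.138°
Rodrigues: sinθ=0.39295, 1−cosθ=0.08044; R = I + sinθ·[k]× + (1−cosθ)·[k]×²:
    [+0.93542 +0.22922 +0.26917]
    [-0.17693 +0.96266 -0.20490]
    [-0.30609 +0.14404 +0.94104]
t = (0.0555, 0.1253, 0.5395) m
M0: Pc = R·M0+t = (-0.00206, +0.21818, +0.57619); u = 421.2·(-0.00206)/0.57619 + 304.8 = 303.2975, v = 527.7·(+0.21818)/0.57619 + 228.1 = 427.9174
M1: Pc = R·M1+t = (+0.15042, +0.18934, +0.52629); u = 421.2·(+0.15042)/0.52629 + 304.8 = 425.1814, v = 527.7·(+0.18934)/0.52629 + 228.1 = 417.9431
M2: Pc = R·M2+t = (+0.11306, +0.03242, +0.50281); u = 421.2·(+0.11306)/0.50281 + 304.8 = 399.5047, v = 527.7·(+0.03242)/0.50281 + 228.1 = 262.1280
M3: Pc = R·M3+t = (-0.03942, +0.06126, +0.55271); u = 421.2·(-0.03942)/0.55271 + 304.8 = 274.7611, v = 527.7·(+0.06126)/0.55271 + 228.1 = 286.5913

c0=(303.30, 427.92) c1=(425.18, 417.94) c2=(399.50, 262.13) c3=(274.76, 286.59)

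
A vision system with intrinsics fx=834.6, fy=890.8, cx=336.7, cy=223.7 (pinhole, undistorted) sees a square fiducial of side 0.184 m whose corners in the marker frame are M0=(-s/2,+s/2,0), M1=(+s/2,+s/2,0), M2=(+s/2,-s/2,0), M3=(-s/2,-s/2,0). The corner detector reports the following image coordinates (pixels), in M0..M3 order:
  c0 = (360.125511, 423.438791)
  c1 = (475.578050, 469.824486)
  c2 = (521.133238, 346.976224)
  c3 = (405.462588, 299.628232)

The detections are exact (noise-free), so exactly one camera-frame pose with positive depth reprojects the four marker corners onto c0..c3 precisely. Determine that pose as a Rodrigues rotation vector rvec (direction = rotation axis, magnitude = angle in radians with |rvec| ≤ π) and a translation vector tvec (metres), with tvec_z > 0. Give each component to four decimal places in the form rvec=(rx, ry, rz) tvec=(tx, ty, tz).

rvec=(0.0362, -0.0355, 0.3688) tvec=(0.1535, 0.2233, 1.2319)

Intrinsics K: fx=834.6, fy=890.8, cx=336.7, cy=223.7
Marker side s = 0.184 m; corners in marker frame (Z=0):
  M0 = (-0.0920, +0.0920, 0)
  M1 = (+0.0920, +0.0920, 0)
  M2 = (+0.0920, -0.0920, 0)
  M3 = (-0.0920, -0.0920, 0)
Detected image corners:
  c0 = (360.125511, 423.438791) px
  c1 = (475.578050, 469.824486) px
  c2 = (521.133238, 346.976224) px
  c3 = (405.462588, 299.628232) px
Planar DLT: solve 8×8 A·h = b for H (H[2,2]=1):
  H  [+642.81062 -236.66796 +440.70395]
  H  [+267.60229 +679.28116 +385.17209]
  H  [+0.03350 +0.02343 +1.00000]
B = K⁻¹H; ‖b₁‖=0.811762, ‖b₂‖=0.811762; λ = 2/(‖b₁‖+‖b₂‖) = 1.231888, sign → tz>0 ⇒ λ=+1.231888
r₁ = λ·B[:,0] = (+0.93215,+0.35970,+0.04127); r₂ = λ·B[:,1] = (-0.36097,+0.93213,+0.02887)
r₃ = r₁×r₂ = (-0.02809,-0.04180,+0.99873); SVD([r₁ r₂ r₃]) → R = UVᵀ:
  R  [+0.93215 -0.36097 -0.02809]
  R  [+0.35970 +0.93213 -0.04180]
  R  [+0.04127 +0.02887 +0.99873]
t = (+0.15351, +0.22330, +1.23189) m
tr R = 2.863014; θ = arccos((tr R − 1)/2) = 0.372262 rad = 21.329°
axis k = ((R−Rᵀ)₃₂, (R−Rᵀ)₁₃, (R−Rᵀ)₂₁) / (2 sinθ) = (+0.097149, -0.095340, +0.990693)
rvec = θ·k = (+0.036165, -0.035492, +0.368797)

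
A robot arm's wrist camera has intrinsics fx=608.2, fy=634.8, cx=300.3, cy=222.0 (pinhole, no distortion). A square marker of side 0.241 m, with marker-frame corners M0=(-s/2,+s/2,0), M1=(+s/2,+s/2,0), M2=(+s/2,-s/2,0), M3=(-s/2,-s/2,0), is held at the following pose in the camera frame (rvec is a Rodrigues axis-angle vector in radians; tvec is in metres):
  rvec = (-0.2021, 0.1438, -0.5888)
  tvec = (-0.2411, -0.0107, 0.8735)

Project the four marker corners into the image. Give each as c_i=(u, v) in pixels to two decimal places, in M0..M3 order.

c0=(104.22, 337.18) c1=(243.99, 236.66) c2=(159.47, 96.35) c3=(29.91, 193.61)

Intrinsics K: fx=608.2, fy=634.8, cx=300.3, cy=222.0
Marker side s = 0.241 m; corners in marker frame (Z=0):
  M0 = (-0.1205, +0.1205, 0)
  M1 = (+0.1205, +0.1205, 0)
  M2 = (+0.1205, -0.1205, 0)
  M3 = (-0.1205, -0.1205, 0)
rvec = (-0.2021, 0.1438, -0.5888), |rvec| = θ = 0.63891 rad = 36.607°
Rodrigues: sinθ=0.59632, 1−cosθ=0.19725; R = I + sinθ·[k]× + (1−cosθ)·[k]×²:
    [+0.82248 +0.53551 +0.19172]
    [-0.56359 +0.81274 +0.14771]
    [-0.07671 -0.22954 +0.97027]
t = (-0.2411, -0.0107, 0.8735) m
M0: Pc = R·M0+t = (-0.27568, +0.15515, +0.85508); u = 608.2·(-0.27568)/0.85508 + 300.3 = 104.2154, v = 634.8·(+0.15515)/0.85508 + 222.0 = 337.1792
M1: Pc = R·M1+t = (-0.07746, +0.01932, +0.83660); u = 608.2·(-0.07746)/0.83660 + 300.3 = 243.9854, v = 634.8·(+0.01932)/0.83660 + 222.0 = 236.6611
M2: Pc = R·M2+t = (-0.20652, -0.17655, +0.89192); u = 608.2·(-0.20652)/0.89192 + 300.3 = 159.4737, v = 634.8·(-0.17655)/0.89192 + 222.0 = 96.3462
M3: Pc = R·M3+t = (-0.40474, -0.04072, +0.91040); u = 608.2·(-0.40474)/0.91040 + 300.3 = 29.9128, v = 634.8·(-0.04072)/0.91040 + 222.0 = 193.6058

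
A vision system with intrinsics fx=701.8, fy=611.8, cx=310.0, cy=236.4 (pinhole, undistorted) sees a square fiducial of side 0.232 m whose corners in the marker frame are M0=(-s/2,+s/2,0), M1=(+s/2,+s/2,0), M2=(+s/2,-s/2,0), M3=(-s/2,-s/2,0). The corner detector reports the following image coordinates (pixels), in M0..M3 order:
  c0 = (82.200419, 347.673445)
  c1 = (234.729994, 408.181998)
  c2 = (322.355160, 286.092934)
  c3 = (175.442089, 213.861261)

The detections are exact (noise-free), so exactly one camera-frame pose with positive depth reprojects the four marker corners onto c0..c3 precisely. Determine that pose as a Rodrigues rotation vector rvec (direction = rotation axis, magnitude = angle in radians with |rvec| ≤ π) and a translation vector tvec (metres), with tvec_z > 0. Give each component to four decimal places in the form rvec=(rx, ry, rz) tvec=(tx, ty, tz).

Intrinsics K: fx=701.8, fy=611.8, cx=310.0, cy=236.4
Marker side s = 0.232 m; corners in marker frame (Z=0):
  M0 = (-0.1160, +0.1160, 0)
  M1 = (+0.1160, +0.1160, 0)
  M2 = (+0.1160, -0.1160, 0)
  M3 = (-0.1160, -0.1160, 0)
Detected image corners:
  c0 = (82.200419, 347.673445) px
  c1 = (234.729994, 408.181998) px
  c2 = (322.355160, 286.092934) px
  c3 = (175.442089, 213.861261) px
Planar DLT: solve 8×8 A·h = b for H (H[2,2]=1):
  H  [+719.68948 -377.36953 +206.54090]
  H  [+400.36495 +568.81273 +315.79004]
  H  [+0.36457 +0.05851 +1.00000]
B = K⁻¹H; ‖b₁‖=1.069536, ‖b₂‖=1.069536; λ = 2/(‖b₁‖+‖b₂‖) = 0.934985, sign → tz>0 ⇒ λ=+0.934985
r₁ = λ·B[:,0] = (+0.80825,+0.48015,+0.34087); r₂ = λ·B[:,1] = (-0.52692,+0.84815,+0.05471)
r₃ = r₁×r₂ = (-0.26284,-0.22383,+0.93852); SVD([r₁ r₂ r₃]) → R = UVᵀ:
  R  [+0.80825 -0.52692 -0.26284]
  R  [+0.48015 +0.84815 -0.22383]
  R  [+0.34087 +0.05471 +0.93852]
t = (-0.13784, +0.12133, +0.93499) m
tr R = 2.594917; θ = arccos((tr R − 1)/2) = 0.647725 rad = 37.112°
axis k = ((R−Rᵀ)₃₂, (R−Rᵀ)₁₃, (R−Rᵀ)₂₁) / (2 sinθ) = (+0.230816, -0.500280, +0.834532)
rvec = θ·k = (+0.149505, -0.324044, +0.540547)

rvec=(0.1495, -0.3240, 0.5405) tvec=(-0.1378, 0.1213, 0.9350)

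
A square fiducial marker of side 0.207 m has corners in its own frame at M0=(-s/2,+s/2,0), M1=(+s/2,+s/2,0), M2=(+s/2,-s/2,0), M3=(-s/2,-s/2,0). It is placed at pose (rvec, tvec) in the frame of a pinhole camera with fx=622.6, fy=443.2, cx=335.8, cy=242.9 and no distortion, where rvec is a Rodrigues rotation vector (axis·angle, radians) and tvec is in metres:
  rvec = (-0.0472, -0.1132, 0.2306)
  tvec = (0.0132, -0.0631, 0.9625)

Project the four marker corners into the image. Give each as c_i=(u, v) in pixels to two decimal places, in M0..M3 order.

Intrinsics K: fx=622.6, fy=443.2, cx=335.8, cy=242.9
Marker side s = 0.207 m; corners in marker frame (Z=0):
  M0 = (-0.1035, +0.1035, 0)
  M1 = (+0.1035, +0.1035, 0)
  M2 = (+0.1035, -0.1035, 0)
  M3 = (-0.1035, -0.1035, 0)
rvec = (-0.0472, -0.1132, 0.2306), |rvec| = θ = 0.26119 rad = 14.965°
Rodrigues: sinθ=0.25823, 1−cosθ=0.03392; R = I + sinθ·[k]× + (1−cosθ)·[k]×²:
    [+0.96719 -0.22533 -0.11733]
    [+0.23064 +0.97246 +0.03369]
    [+0.10651 -0.05964 +0.99252]
t = (0.0132, -0.0631, 0.9625) m
M0: Pc = R·M0+t = (-0.11023, +0.01368, +0.94530); u = 622.6·(-0.11023)/0.94530 + 335.8 = 263.2024, v = 443.2·(+0.01368)/0.94530 + 242.9 = 249.3126
M1: Pc = R·M1+t = (+0.08998, +0.06142, +0.96735); u = 622.6·(+0.08998)/0.96735 + 335.8 = 393.7141, v = 443.2·(+0.06142)/0.96735 + 242.9 = 271.0404
M2: Pc = R·M2+t = (+0.13663, -0.13988, +0.97970); u = 622.6·(+0.13663)/0.97970 + 335.8 = 422.6263, v = 443.2·(-0.13988)/0.97970 + 242.9 = 179.6215
M3: Pc = R·M3+t = (-0.06358, -0.18762, +0.95765); u = 622.6·(-0.06358)/0.95765 + 335.8 = 294.4628, v = 443.2·(-0.18762)/0.95765 + 242.9 = 156.0692

c0=(263.20, 249.31) c1=(393.71, 271.04) c2=(422.63, 179.62) c3=(294.46, 156.07)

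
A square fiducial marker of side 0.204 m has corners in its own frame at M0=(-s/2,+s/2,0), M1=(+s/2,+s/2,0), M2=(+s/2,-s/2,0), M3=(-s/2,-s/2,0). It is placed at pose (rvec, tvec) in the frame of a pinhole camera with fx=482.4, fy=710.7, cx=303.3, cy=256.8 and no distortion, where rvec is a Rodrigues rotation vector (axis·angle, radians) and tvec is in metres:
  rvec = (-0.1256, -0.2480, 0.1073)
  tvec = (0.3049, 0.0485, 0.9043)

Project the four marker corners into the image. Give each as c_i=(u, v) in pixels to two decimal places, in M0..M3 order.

c0=(413.24, 369.02) c1=(511.12, 382.28) c2=(514.38, 226.82) c3=(419.74, 205.54)

Intrinsics K: fx=482.4, fy=710.7, cx=303.3, cy=256.8
Marker side s = 0.204 m; corners in marker frame (Z=0):
  M0 = (-0.1020, +0.1020, 0)
  M1 = (+0.1020, +0.1020, 0)
  M2 = (+0.1020, -0.1020, 0)
  M3 = (-0.1020, -0.1020, 0)
rvec = (-0.1256, -0.2480, 0.1073), |rvec| = θ = 0.29798 rad = 17.073°
Rodrigues: sinθ=0.29359, 1−cosθ=0.04407; R = I + sinθ·[k]× + (1−cosθ)·[k]×²:
    [+0.96376 -0.09026 -0.25103]
    [+0.12118 +0.98646 +0.11054]
    [+0.23766 -0.13696 +0.96165]
t = (0.3049, 0.0485, 0.9043) m
M0: Pc = R·M0+t = (+0.19739, +0.13676, +0.86609); u = 482.4·(+0.19739)/0.86609 + 303.3 = 413.2435, v = 710.7·(+0.13676)/0.86609 + 256.8 = 369.0218
M1: Pc = R·M1+t = (+0.39400, +0.16148, +0.91457); u = 482.4·(+0.39400)/0.91457 + 303.3 = 511.1178, v = 710.7·(+0.16148)/0.91457 + 256.8 = 382.2828
M2: Pc = R·M2+t = (+0.41241, -0.03976, +0.94251); u = 482.4·(+0.41241)/0.94251 + 303.3 = 514.3816, v = 710.7·(-0.03976)/0.94251 + 256.8 = 226.8202
M3: Pc = R·M3+t = (+0.21580, -0.06448, +0.89403); u = 482.4·(+0.21580)/0.89403 + 303.3 = 419.7429, v = 710.7·(-0.06448)/0.89403 + 256.8 = 205.5432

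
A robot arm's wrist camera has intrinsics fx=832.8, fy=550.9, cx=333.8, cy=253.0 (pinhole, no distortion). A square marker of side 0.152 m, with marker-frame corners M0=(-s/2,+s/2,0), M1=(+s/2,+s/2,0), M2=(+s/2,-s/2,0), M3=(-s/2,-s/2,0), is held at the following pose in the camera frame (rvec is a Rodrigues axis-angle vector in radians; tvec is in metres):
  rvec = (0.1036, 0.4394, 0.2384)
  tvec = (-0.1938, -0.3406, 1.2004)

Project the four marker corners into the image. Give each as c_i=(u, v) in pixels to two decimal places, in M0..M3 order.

Intrinsics K: fx=832.8, fy=550.9, cx=333.8, cy=253.0
Marker side s = 0.152 m; corners in marker frame (Z=0):
  M0 = (-0.0760, +0.0760, 0)
  M1 = (+0.0760, +0.0760, 0)
  M2 = (+0.0760, -0.0760, 0)
  M3 = (-0.0760, -0.0760, 0)
rvec = (0.1036, 0.4394, 0.2384), |rvec| = θ = 0.51053 rad = 29.251°
Rodrigues: sinθ=0.48864, 1−cosθ=0.12751; R = I + sinθ·[k]× + (1−cosθ)·[k]×²:
    [+0.87774 -0.20591 +0.43264]
    [+0.25045 +0.96694 -0.04791]
    [-0.40848 +0.15041 +0.90029]
t = (-0.1938, -0.3406, 1.2004) m
M0: Pc = R·M0+t = (-0.27616, -0.28615, +1.24288); u = 832.8·(-0.27616)/1.24288 + 333.8 = 148.7585, v = 550.9·(-0.28615)/1.24288 + 253.0 = 126.1666
M1: Pc = R·M1+t = (-0.14274, -0.24808, +1.18079); u = 832.8·(-0.14274)/1.18079 + 333.8 = 233.1259, v = 550.9·(-0.24808)/1.18079 + 253.0 = 137.2583
M2: Pc = R·M2+t = (-0.11144, -0.39505, +1.15792); u = 832.8·(-0.11144)/1.15792 + 333.8 = 253.6482, v = 550.9·(-0.39505)/1.15792 + 253.0 = 65.0474
M3: Pc = R·M3+t = (-0.24486, -0.43312, +1.22001); u = 832.8·(-0.24486)/1.22001 + 333.8 = 166.6554, v = 550.9·(-0.43312)/1.22001 + 253.0 = 57.4228

c0=(148.76, 126.17) c1=(233.13, 137.26) c2=(253.65, 65.05) c3=(166.66, 57.42)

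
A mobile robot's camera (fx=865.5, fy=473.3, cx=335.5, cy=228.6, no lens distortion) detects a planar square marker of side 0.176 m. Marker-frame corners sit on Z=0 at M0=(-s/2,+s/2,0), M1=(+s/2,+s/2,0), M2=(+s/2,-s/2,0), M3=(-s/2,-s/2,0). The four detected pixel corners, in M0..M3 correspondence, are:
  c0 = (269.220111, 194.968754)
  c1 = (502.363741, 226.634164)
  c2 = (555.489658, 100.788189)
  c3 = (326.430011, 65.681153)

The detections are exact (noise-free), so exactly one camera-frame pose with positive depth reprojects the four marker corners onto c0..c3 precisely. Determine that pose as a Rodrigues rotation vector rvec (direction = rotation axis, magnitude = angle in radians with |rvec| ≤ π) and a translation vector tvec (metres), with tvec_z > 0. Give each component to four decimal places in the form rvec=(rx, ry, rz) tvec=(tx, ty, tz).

Intrinsics K: fx=865.5, fy=473.3, cx=335.5, cy=228.6
Marker side s = 0.176 m; corners in marker frame (Z=0):
  M0 = (-0.0880, +0.0880, 0)
  M1 = (+0.0880, +0.0880, 0)
  M2 = (+0.0880, -0.0880, 0)
  M3 = (-0.0880, -0.0880, 0)
Detected image corners:
  c0 = (269.220111, 194.968754) px
  c1 = (502.363741, 226.634164) px
  c2 = (555.489658, 100.788189) px
  c3 = (326.430011, 65.681153) px
Planar DLT: solve 8×8 A·h = b for H (H[2,2]=1):
  H  [+1382.88048 -338.10990 +415.24024]
  H  [+214.59353 +715.83559 +146.92921]
  H  [+0.16901 -0.06006 +1.00000]
B = K⁻¹H; ‖b₁‖=1.585756, ‖b₂‖=1.585756; λ = 2/(‖b₁‖+‖b₂‖) = 0.630614, sign → tz>0 ⇒ λ=+0.630614
r₁ = λ·B[:,0] = (+0.96627,+0.23444,+0.10658); r₂ = λ·B[:,1] = (-0.23167,+0.97206,-0.03788)
r₃ = r₁×r₂ = (-0.11248,+0.01191,+0.99358); SVD([r₁ r₂ r₃]) → R = UVᵀ:
  R  [+0.96627 -0.23167 -0.11248]
  R  [+0.23444 +0.97206 +0.01191]
  R  [+0.10658 -0.03788 +0.99358]
t = (+0.05810, -0.10882, +0.63061) m
tr R = 2.931909; θ = arccos((tr R − 1)/2) = 0.261688 rad = 14.994°
axis k = ((R−Rᵀ)₃₂, (R−Rᵀ)₁₃, (R−Rᵀ)₂₁) / (2 sinθ) = (-0.096215, -0.423369, +0.900833)
rvec = θ·k = (-0.025178, -0.110791, +0.235737)

rvec=(-0.0252, -0.1108, 0.2357) tvec=(0.0581, -0.1088, 0.6306)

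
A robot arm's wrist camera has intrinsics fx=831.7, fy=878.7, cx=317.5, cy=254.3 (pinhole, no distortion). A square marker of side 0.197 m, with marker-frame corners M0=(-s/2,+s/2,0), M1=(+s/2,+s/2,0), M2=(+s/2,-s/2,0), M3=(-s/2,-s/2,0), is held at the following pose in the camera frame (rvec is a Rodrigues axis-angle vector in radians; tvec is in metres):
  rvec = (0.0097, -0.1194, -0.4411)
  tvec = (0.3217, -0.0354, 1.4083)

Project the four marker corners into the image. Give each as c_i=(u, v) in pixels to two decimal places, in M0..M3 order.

c0=(480.92, 314.33) c1=(581.69, 261.51) c2=(533.77, 150.99) c3=(431.73, 202.30)

Intrinsics K: fx=831.7, fy=878.7, cx=317.5, cy=254.3
Marker side s = 0.197 m; corners in marker frame (Z=0):
  M0 = (-0.0985, +0.0985, 0)
  M1 = (+0.0985, +0.0985, 0)
  M2 = (+0.0985, -0.0985, 0)
  M3 = (-0.0985, -0.0985, 0)
rvec = (0.0097, -0.1194, -0.4411), |rvec| = θ = 0.45708 rad = 26.189°
Rodrigues: sinθ=0.44133, 1−cosθ=0.10265; R = I + sinθ·[k]× + (1−cosθ)·[k]×²:
    [+0.89739 +0.42533 -0.11739]
    [-0.42647 +0.90435 +0.01651]
    [+0.11318 +0.03524 +0.99295]
t = (0.3217, -0.0354, 1.4083) m
M0: Pc = R·M0+t = (+0.27520, +0.09569, +1.40062); u = 831.7·(+0.27520)/1.40062 + 317.5 = 480.9169, v = 878.7·(+0.09569)/1.40062 + 254.3 = 314.3298
M1: Pc = R·M1+t = (+0.45199, +0.01167, +1.42292); u = 831.7·(+0.45199)/1.42292 + 317.5 = 581.6882, v = 878.7·(+0.01167)/1.42292 + 254.3 = 261.5074
M2: Pc = R·M2+t = (+0.36820, -0.16649, +1.41598); u = 831.7·(+0.36820)/1.41598 + 317.5 = 533.7678, v = 878.7·(-0.16649)/1.41598 + 254.3 = 150.9854
M3: Pc = R·M3+t = (+0.19141, -0.08247, +1.39368); u = 831.7·(+0.19141)/1.39368 + 317.5 = 431.7279, v = 878.7·(-0.08247)/1.39368 + 254.3 = 202.3027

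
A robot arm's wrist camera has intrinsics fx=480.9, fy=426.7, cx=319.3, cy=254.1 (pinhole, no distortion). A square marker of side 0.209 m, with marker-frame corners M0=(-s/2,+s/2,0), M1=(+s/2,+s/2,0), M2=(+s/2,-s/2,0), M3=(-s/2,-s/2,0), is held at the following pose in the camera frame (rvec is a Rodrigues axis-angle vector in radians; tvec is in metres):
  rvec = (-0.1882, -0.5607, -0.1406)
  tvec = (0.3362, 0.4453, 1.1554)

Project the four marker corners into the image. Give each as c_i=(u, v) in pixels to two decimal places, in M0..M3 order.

c0=(438.04, 472.64) c1=(497.20, 446.03) c2=(477.98, 370.72) c3=(418.41, 389.01)

Intrinsics K: fx=480.9, fy=426.7, cx=319.3, cy=254.1
Marker side s = 0.209 m; corners in marker frame (Z=0):
  M0 = (-0.1045, +0.1045, 0)
  M1 = (+0.1045, +0.1045, 0)
  M2 = (+0.1045, -0.1045, 0)
  M3 = (-0.1045, -0.1045, 0)
rvec = (-0.1882, -0.5607, -0.1406), |rvec| = θ = 0.60792 rad = 34.832°
Rodrigues: sinθ=0.57116, 1−cosθ=0.17916; R = I + sinθ·[k]× + (1−cosθ)·[k]×²:
    [+0.83801 +0.18326 -0.51397]
    [-0.08094 +0.97325 +0.21504]
    [+0.53962 -0.13860 +0.83042]
t = (0.3362, 0.4453, 1.1554) m
M0: Pc = R·M0+t = (+0.26778, +0.55546, +1.08453); u = 480.9·(+0.26778)/1.08453 + 319.3 = 438.0383, v = 426.7·(+0.55546)/1.08453 + 254.1 = 472.6434
M1: Pc = R·M1+t = (+0.44292, +0.53855, +1.19731); u = 480.9·(+0.44292)/1.19731 + 319.3 = 497.2002, v = 426.7·(+0.53855)/1.19731 + 254.1 = 446.0287
M2: Pc = R·M2+t = (+0.40462, +0.33514, +1.22627); u = 480.9·(+0.40462)/1.22627 + 319.3 = 477.9777, v = 426.7·(+0.33514)/1.22627 + 254.1 = 370.7159
M3: Pc = R·M3+t = (+0.22948, +0.35205, +1.11349); u = 480.9·(+0.22948)/1.11349 + 319.3 = 418.4080, v = 426.7·(+0.35205)/1.11349 + 254.1 = 389.0102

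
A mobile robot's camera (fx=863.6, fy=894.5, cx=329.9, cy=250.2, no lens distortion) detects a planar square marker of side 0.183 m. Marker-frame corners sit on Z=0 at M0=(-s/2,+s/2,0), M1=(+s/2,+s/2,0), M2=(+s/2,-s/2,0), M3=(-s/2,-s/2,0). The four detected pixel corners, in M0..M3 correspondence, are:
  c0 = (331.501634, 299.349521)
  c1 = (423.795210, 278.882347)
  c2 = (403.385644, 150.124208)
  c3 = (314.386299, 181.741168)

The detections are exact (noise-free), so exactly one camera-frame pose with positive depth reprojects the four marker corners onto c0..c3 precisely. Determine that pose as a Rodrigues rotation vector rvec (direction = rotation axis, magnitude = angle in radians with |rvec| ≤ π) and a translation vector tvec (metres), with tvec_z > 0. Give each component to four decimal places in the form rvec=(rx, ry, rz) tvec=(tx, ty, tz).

rvec=(-0.0590, 0.7474, -0.1879) tvec=(0.0546, -0.0329, 1.3031)

Intrinsics K: fx=863.6, fy=894.5, cx=329.9, cy=250.2
Marker side s = 0.183 m; corners in marker frame (Z=0):
  M0 = (-0.0915, +0.0915, 0)
  M1 = (+0.0915, +0.0915, 0)
  M2 = (+0.0915, -0.0915, 0)
  M3 = (-0.0915, -0.0915, 0)
Detected image corners:
  c0 = (331.501634, 299.349521) px
  c1 = (423.795210, 278.882347) px
  c2 = (403.385644, 150.124208) px
  c3 = (314.386299, 181.741168) px
Planar DLT: solve 8×8 A·h = b for H (H[2,2]=1):
  H  [+305.93447 +68.15788 +366.05607]
  H  [-259.53313 +650.72695 +227.61734]
  H  [-0.51410 -0.09218 +1.00000]
B = K⁻¹H; ‖b₁‖=0.767412, ‖b₂‖=0.767412; λ = 2/(‖b₁‖+‖b₂‖) = 1.303080, sign → tz>0 ⇒ λ=+1.303080
r₁ = λ·B[:,0] = (+0.71753,-0.19070,-0.66991); r₂ = λ·B[:,1] = (+0.14873,+0.98156,-0.12011)
r₃ = r₁×r₂ = (+0.68046,-0.01345,+0.73266); SVD([r₁ r₂ r₃]) → R = UVᵀ:
  R  [+0.71753 +0.14873 +0.68046]
  R  [-0.19070 +0.98156 -0.01345]
  R  [-0.66991 -0.12011 +0.73266]
t = (+0.05456, -0.03290, +1.30308) m
tr R = 2.431749; θ = arccos((tr R − 1)/2) = 0.772920 rad = 44.285°
axis k = ((R−Rᵀ)₃₂, (R−Rᵀ)₁₃, (R−Rᵀ)₂₁) / (2 sinθ) = (-0.076383, +0.966999, -0.243063)
rvec = θ·k = (-0.059038, +0.747413, -0.187868)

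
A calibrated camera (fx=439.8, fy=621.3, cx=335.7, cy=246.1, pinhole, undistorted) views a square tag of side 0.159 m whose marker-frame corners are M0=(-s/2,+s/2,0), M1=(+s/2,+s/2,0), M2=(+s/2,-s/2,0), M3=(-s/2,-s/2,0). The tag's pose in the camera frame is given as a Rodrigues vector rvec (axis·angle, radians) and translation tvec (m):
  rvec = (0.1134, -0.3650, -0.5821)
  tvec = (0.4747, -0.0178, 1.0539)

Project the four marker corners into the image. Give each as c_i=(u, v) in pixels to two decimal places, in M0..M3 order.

c0=(526.68, 301.03) c1=(567.64, 248.41) c2=(540.81, 171.15) c3=(497.24, 221.78)

Intrinsics K: fx=439.8, fy=621.3, cx=335.7, cy=246.1
Marker side s = 0.159 m; corners in marker frame (Z=0):
  M0 = (-0.0795, +0.0795, 0)
  M1 = (+0.0795, +0.0795, 0)
  M2 = (+0.0795, -0.0795, 0)
  M3 = (-0.0795, -0.0795, 0)
rvec = (0.1134, -0.3650, -0.5821), |rvec| = θ = 0.69637 rad = 39.899°
Rodrigues: sinθ=0.64143, 1−cosθ=0.23282; R = I + sinθ·[k]× + (1−cosθ)·[k]×²:
    [+0.77335 +0.51631 -0.36790]
    [-0.55605 +0.83114 -0.00245]
    [+0.30451 +0.20646 +0.92986]
t = (0.4747, -0.0178, 1.0539) m
M0: Pc = R·M0+t = (+0.45427, +0.09248, +1.04610); u = 439.8·(+0.45427)/1.04610 + 335.7 = 526.6806, v = 621.3·(+0.09248)/1.04610 + 246.1 = 301.0268
M1: Pc = R·M1+t = (+0.57723, +0.00407, +1.09452); u = 439.8·(+0.57723)/1.09452 + 335.7 = 567.6412, v = 621.3·(+0.00407)/1.09452 + 246.1 = 248.4100
M2: Pc = R·M2+t = (+0.49513, -0.12808, +1.06170); u = 439.8·(+0.49513)/1.06170 + 335.7 = 540.8063, v = 621.3·(-0.12808)/1.06170 + 246.1 = 171.1468
M3: Pc = R·M3+t = (+0.37217, -0.03967, +1.01328); u = 439.8·(+0.37217)/1.01328 + 335.7 = 497.2364, v = 621.3·(-0.03967)/1.01328 + 246.1 = 221.7763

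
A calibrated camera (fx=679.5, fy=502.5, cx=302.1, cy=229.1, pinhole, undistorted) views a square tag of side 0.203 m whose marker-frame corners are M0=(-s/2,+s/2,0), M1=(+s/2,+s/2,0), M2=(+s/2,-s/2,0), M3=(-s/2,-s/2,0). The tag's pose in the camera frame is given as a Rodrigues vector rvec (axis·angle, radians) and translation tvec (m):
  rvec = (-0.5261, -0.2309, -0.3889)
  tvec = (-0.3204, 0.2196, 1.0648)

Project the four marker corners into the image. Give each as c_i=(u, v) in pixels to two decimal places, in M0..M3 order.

c0=(47.99, 397.23) c1=(181.54, 358.02) c2=(140.64, 276.88) c3=(15.80, 308.07)

Intrinsics K: fx=679.5, fy=502.5, cx=302.1, cy=229.1
Marker side s = 0.203 m; corners in marker frame (Z=0):
  M0 = (-0.1015, +0.1015, 0)
  M1 = (+0.1015, +0.1015, 0)
  M2 = (+0.1015, -0.1015, 0)
  M3 = (-0.1015, -0.1015, 0)
rvec = (-0.5261, -0.2309, -0.3889), |rvec| = θ = 0.69379 rad = 39.751°
Rodrigues: sinθ=0.63945, 1−cosθ=0.23117; R = I + sinθ·[k]× + (1−cosθ)·[k]×²:
    [+0.90176 +0.41678 -0.11456]
    [-0.30010 +0.79444 +0.52802]
    [+0.31108 -0.44177 +0.84147]
t = (-0.3204, 0.2196, 1.0648) m
M0: Pc = R·M0+t = (-0.36962, +0.33070, +0.98839); u = 679.5·(-0.36962)/0.98839 + 302.1 = 47.9885, v = 502.5·(+0.33070)/0.98839 + 229.1 = 397.2273
M1: Pc = R·M1+t = (-0.18657, +0.26977, +1.05153); u = 679.5·(-0.18657)/1.05153 + 302.1 = 181.5401, v = 502.5·(+0.26977)/1.05153 + 229.1 = 358.0181
M2: Pc = R·M2+t = (-0.27118, +0.10850, +1.14121); u = 679.5·(-0.27118)/1.14121 + 302.1 = 140.6374, v = 502.5·(+0.10850)/1.14121 + 229.1 = 276.8767
M3: Pc = R·M3+t = (-0.45423, +0.16943, +1.07807); u = 679.5·(-0.45423)/1.07807 + 302.1 = 15.7995, v = 502.5·(+0.16943)/1.07807 + 229.1 = 308.0713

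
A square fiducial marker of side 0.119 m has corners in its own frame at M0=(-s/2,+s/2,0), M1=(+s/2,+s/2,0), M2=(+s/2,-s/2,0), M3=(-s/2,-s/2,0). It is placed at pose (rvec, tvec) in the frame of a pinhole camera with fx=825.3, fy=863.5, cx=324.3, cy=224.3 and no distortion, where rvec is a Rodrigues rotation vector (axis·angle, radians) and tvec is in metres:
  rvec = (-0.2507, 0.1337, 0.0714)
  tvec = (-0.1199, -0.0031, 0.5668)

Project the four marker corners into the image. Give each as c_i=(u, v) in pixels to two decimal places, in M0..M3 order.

c0=(53.64, 303.14) c1=(223.78, 315.71) c2=(243.76, 137.78) c3=(81.38, 130.87)

Intrinsics K: fx=825.3, fy=863.5, cx=324.3, cy=224.3
Marker side s = 0.119 m; corners in marker frame (Z=0):
  M0 = (-0.0595, +0.0595, 0)
  M1 = (+0.0595, +0.0595, 0)
  M2 = (+0.0595, -0.0595, 0)
  M3 = (-0.0595, -0.0595, 0)
rvec = (-0.2507, 0.1337, 0.0714), |rvec| = θ = 0.29296 rad = 16.785°
Rodrigues: sinθ=0.28879, 1−cosθ=0.04261; R = I + sinθ·[k]× + (1−cosθ)·[k]×²:
    [+0.98860 -0.08702 +0.12291]
    [+0.05374 +0.96627 +0.25187]
    [-0.14068 -0.24239 +0.95992]
t = (-0.1199, -0.0031, 0.5668) m
M0: Pc = R·M0+t = (-0.18390, +0.05120, +0.56075); u = 825.3·(-0.18390)/0.56075 + 324.3 = 53.6401, v = 863.5·(+0.05120)/0.56075 + 224.3 = 303.1359
M1: Pc = R·M1+t = (-0.06626, +0.05759, +0.54401); u = 825.3·(-0.06626)/0.54401 + 324.3 = 223.7840, v = 863.5·(+0.05759)/0.54401 + 224.3 = 315.7134
M2: Pc = R·M2+t = (-0.05590, -0.05740, +0.57285); u = 825.3·(-0.05590)/0.57285 + 324.3 = 243.7645, v = 863.5·(-0.05740)/0.57285 + 224.3 = 137.7841
M3: Pc = R·M3+t = (-0.17354, -0.06379, +0.58959); u = 825.3·(-0.17354)/0.58959 + 324.3 = 81.3773, v = 863.5·(-0.06379)/0.58959 + 224.3 = 130.8741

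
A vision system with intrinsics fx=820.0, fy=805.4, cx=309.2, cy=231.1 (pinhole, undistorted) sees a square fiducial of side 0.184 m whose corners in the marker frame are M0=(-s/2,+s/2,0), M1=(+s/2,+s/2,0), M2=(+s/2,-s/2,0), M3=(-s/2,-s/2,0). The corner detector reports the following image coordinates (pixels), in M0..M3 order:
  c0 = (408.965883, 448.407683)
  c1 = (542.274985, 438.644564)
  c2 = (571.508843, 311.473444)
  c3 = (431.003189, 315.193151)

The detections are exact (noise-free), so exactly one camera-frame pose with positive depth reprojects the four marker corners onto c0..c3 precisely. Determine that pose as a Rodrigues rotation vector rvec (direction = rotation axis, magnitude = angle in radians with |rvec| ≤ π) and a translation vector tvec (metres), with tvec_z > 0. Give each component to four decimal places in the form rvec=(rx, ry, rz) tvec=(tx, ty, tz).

Intrinsics K: fx=820.0, fy=805.4, cx=309.2, cy=231.1
Marker side s = 0.184 m; corners in marker frame (Z=0):
  M0 = (-0.0920, +0.0920, 0)
  M1 = (+0.0920, +0.0920, 0)
  M2 = (+0.0920, -0.0920, 0)
  M3 = (-0.0920, -0.0920, 0)
Detected image corners:
  c0 = (408.965883, 448.407683) px
  c1 = (542.274985, 438.644564) px
  c2 = (571.508843, 311.473444) px
  c3 = (431.003189, 315.193151) px
Planar DLT: solve 8×8 A·h = b for H (H[2,2]=1):
  H  [+875.18106 +24.39302 +489.74019]
  H  [+64.91047 +834.38188 +380.35940]
  H  [+0.26968 +0.33618 +1.00000]
B = K⁻¹H; ‖b₁‖=1.002562, ‖b₂‖=1.002562; λ = 2/(‖b₁‖+‖b₂‖) = 0.997445, sign → tz>0 ⇒ λ=+0.997445
r₁ = λ·B[:,0] = (+0.96314,+0.00320,+0.26900); r₂ = λ·B[:,1] = (-0.09677,+0.93712,+0.33532)
r₃ = r₁×r₂ = (-0.25101,-0.34899,+0.90289); SVD([r₁ r₂ r₃]) → R = UVᵀ:
  R  [+0.96314 -0.09677 -0.25101]
  R  [+0.00320 +0.93712 -0.34899]
  R  [+0.26900 +0.33532 +0.90289]
t = (+0.21961, +0.18485, +0.99745) m
tr R = 2.803144; θ = arccos((tr R − 1)/2) = 0.447407 rad = 25.635°
axis k = ((R−Rᵀ)₃₂, (R−Rᵀ)₁₃, (R−Rᵀ)₂₁) / (2 sinθ) = (+0.790870, -0.600979, +0.115539)
rvec = θ·k = (+0.353841, -0.268882, +0.051693)

rvec=(0.3538, -0.2689, 0.0517) tvec=(0.2196, 0.1848, 0.9974)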